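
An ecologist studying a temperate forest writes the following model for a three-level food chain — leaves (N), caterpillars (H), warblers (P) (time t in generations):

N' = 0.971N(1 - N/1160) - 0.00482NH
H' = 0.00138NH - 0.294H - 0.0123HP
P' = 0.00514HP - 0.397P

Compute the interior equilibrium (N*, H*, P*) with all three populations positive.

From dP/dt = 0: 0.00514H* = 0.397, so H* = 77.2.
From dN/dt = 0: 0.971(1 - N*/1160) = 0.00482·77.2, giving N* = 1160·(1 - 0.383) = 715.
From dH/dt = 0: 0.00138·715 - 0.294 = 0.0123P*, so P* = 0.693/0.0123 = 56.3.

N* ≈ 715, H* ≈ 77.2, P* ≈ 56.3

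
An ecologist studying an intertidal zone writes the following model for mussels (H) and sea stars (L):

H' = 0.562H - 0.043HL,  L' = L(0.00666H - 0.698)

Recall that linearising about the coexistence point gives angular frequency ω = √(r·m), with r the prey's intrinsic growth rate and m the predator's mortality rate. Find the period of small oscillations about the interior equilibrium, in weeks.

T ≈ 10 weeks

Here r = 0.562 and m = 0.698, so r·m = 0.392.
ω = √0.392 = 0.626 per week, hence T = 2π/ω ≈ 10 weeks.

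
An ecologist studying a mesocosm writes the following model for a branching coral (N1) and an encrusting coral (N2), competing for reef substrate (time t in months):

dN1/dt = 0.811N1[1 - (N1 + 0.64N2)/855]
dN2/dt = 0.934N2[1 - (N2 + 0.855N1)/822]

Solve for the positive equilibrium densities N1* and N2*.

Setting both brackets to zero gives the nullclines N1 + 0.64N2 = 855 and 0.855N1 + N2 = 822.
Substituting N2 = 822 - 0.855N1 into the first: N1(1 - 0.64·0.855) = 855 - 0.64·822.
So N1* = 329/0.453 = 726, and then N2* = 822 - 0.855·726 = 201.

N1* ≈ 726, N2* ≈ 201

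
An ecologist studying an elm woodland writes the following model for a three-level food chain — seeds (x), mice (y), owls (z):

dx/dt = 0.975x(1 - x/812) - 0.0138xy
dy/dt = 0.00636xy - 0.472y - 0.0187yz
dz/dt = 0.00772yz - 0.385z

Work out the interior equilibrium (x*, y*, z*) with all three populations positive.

From dz/dt = 0: 0.00772y* = 0.385, so y* = 49.9.
From dx/dt = 0: 0.975(1 - x*/812) = 0.0138·49.9, giving x* = 812·(1 - 0.706) = 239.
From dy/dt = 0: 0.00636·239 - 0.472 = 0.0187z*, so z* = 1.05/0.0187 = 56.

x* ≈ 239, y* ≈ 49.9, z* ≈ 56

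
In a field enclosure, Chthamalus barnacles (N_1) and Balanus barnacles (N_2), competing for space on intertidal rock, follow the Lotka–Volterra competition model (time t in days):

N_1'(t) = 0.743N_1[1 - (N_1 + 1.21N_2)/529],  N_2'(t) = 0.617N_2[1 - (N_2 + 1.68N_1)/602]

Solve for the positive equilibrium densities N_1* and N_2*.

N_1* ≈ 193, N_2* ≈ 278

Setting both brackets to zero gives the nullclines N_1 + 1.21N_2 = 529 and 1.68N_1 + N_2 = 602.
Substituting N_2 = 602 - 1.68N_1 into the first: N_1(1 - 1.21·1.68) = 529 - 1.21·602.
So N_1* = -199/-1.03 = 193, and then N_2* = 602 - 1.68·193 = 278.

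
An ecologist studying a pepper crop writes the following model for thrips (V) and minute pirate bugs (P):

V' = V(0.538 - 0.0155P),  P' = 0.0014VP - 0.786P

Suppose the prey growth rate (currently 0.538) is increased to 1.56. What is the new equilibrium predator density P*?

At the interior fixed point, setting dV/dt = 0 with V > 0 fixes P* = (prey growth rate)/(VP coefficient) — independent of the other coefficients.
With the change, P* = 1.56/0.0155 = 101; it rises from 34.7.

P* ≈ 101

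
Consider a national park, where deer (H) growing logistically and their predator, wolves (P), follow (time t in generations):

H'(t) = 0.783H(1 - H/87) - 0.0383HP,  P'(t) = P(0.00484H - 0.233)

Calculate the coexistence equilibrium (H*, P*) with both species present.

H* ≈ 48.1, P* ≈ 9.13

From dP/dt = 0 with P > 0: 0.00484H* = 0.233, so H* = 48.1.
Substitute into dH/dt = 0: 0.783(1 - 48.1/87) = 0.0383P*.
The bracket is 0.447, giving P* = 0.35/0.0383 = 9.13.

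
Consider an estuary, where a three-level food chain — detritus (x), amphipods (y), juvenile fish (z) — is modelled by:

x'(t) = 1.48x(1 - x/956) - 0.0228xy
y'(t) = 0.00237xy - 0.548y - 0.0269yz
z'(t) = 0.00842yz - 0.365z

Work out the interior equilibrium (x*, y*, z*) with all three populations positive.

x* ≈ 318, y* ≈ 43.3, z* ≈ 7.61

From dz/dt = 0: 0.00842y* = 0.365, so y* = 43.3.
From dx/dt = 0: 1.48(1 - x*/956) = 0.0228·43.3, giving x* = 956·(1 - 0.668) = 318.
From dy/dt = 0: 0.00237·318 - 0.548 = 0.0269z*, so z* = 0.205/0.0269 = 7.61.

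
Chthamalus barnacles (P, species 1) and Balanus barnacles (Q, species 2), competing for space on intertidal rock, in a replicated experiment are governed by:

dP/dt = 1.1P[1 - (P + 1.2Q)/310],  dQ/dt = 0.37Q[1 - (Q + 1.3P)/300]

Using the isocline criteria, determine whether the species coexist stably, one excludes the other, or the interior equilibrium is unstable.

Compare the nullcline intercepts: K1/α12 = 310/1.2 = 258 < K2 = 300; K2/α21 = 300/1.3 = 231 < K1 = 310.
Since both are reversed, neither can invade when rare; the interior point is a saddle.

unstable coexistence (outcome depends on initial conditions)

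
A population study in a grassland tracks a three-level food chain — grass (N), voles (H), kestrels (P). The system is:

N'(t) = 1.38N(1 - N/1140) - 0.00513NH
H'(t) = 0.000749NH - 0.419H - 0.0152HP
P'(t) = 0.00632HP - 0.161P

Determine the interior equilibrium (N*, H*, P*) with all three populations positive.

N* ≈ 1030, H* ≈ 25.5, P* ≈ 23.3

From dP/dt = 0: 0.00632H* = 0.161, so H* = 25.5.
From dN/dt = 0: 1.38(1 - N*/1140) = 0.00513·25.5, giving N* = 1140·(1 - 0.0947) = 1030.
From dH/dt = 0: 0.000749·1030 - 0.419 = 0.0152P*, so P* = 0.354/0.0152 = 23.3.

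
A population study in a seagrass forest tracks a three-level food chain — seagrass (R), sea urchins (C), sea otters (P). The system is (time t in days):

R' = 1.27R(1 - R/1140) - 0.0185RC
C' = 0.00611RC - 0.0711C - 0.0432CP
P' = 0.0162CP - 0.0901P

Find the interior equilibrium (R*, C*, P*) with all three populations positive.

R* ≈ 1050, C* ≈ 5.56, P* ≈ 147

From dP/dt = 0: 0.0162C* = 0.0901, so C* = 5.56.
From dR/dt = 0: 1.27(1 - R*/1140) = 0.0185·5.56, giving R* = 1140·(1 - 0.081) = 1050.
From dC/dt = 0: 0.00611·1050 - 0.0711 = 0.0432P*, so P* = 6.33/0.0432 = 147.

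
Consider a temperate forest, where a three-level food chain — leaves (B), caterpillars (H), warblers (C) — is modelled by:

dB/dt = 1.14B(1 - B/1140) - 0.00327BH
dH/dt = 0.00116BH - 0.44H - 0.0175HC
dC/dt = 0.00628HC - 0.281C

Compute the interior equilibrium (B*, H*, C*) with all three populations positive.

B* ≈ 994, H* ≈ 44.7, C* ≈ 40.7

From dC/dt = 0: 0.00628H* = 0.281, so H* = 44.7.
From dB/dt = 0: 1.14(1 - B*/1140) = 0.00327·44.7, giving B* = 1140·(1 - 0.128) = 994.
From dH/dt = 0: 0.00116·994 - 0.44 = 0.0175C*, so C* = 0.713/0.0175 = 40.7.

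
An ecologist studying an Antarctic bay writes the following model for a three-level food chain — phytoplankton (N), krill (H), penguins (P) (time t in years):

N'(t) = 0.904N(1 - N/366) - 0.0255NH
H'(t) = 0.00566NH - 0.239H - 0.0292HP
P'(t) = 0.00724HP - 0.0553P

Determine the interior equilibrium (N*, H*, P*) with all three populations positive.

N* ≈ 287, H* ≈ 7.64, P* ≈ 47.5

From dP/dt = 0: 0.00724H* = 0.0553, so H* = 7.64.
From dN/dt = 0: 0.904(1 - N*/366) = 0.0255·7.64, giving N* = 366·(1 - 0.215) = 287.
From dH/dt = 0: 0.00566·287 - 0.239 = 0.0292P*, so P* = 1.39/0.0292 = 47.5.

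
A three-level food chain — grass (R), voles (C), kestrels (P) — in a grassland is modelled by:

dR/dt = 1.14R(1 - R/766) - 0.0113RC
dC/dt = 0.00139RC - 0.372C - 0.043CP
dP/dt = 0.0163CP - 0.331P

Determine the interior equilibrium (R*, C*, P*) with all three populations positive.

From dP/dt = 0: 0.0163C* = 0.331, so C* = 20.3.
From dR/dt = 0: 1.14(1 - R*/766) = 0.0113·20.3, giving R* = 766·(1 - 0.201) = 612.
From dC/dt = 0: 0.00139·612 - 0.372 = 0.043P*, so P* = 0.478/0.043 = 11.1.

R* ≈ 612, C* ≈ 20.3, P* ≈ 11.1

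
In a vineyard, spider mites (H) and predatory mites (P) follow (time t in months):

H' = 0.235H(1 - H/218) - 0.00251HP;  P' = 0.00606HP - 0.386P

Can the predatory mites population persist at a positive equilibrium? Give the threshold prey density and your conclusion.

The predator equation gives dP/dt > 0 only when H > 0.386/0.00606 = 63.7.
Without the predator, H → K = 218. Since 218 > 63.7, the predator can invade and persist.

Threshold H = 63.7; K > 63.7, so yes, the predator persists.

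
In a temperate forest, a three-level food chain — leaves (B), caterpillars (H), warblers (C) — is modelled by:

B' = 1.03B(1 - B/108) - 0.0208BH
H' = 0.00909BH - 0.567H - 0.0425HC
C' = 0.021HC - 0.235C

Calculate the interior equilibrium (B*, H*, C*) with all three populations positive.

From dC/dt = 0: 0.021H* = 0.235, so H* = 11.2.
From dB/dt = 0: 1.03(1 - B*/108) = 0.0208·11.2, giving B* = 108·(1 - 0.226) = 83.6.
From dH/dt = 0: 0.00909·83.6 - 0.567 = 0.0425C*, so C* = 0.193/0.0425 = 4.54.

B* ≈ 83.6, H* ≈ 11.2, C* ≈ 4.54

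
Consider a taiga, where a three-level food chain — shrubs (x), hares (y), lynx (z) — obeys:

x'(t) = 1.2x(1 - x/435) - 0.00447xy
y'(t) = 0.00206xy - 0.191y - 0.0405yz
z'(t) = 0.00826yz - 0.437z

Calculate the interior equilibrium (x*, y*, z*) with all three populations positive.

From dz/dt = 0: 0.00826y* = 0.437, so y* = 52.9.
From dx/dt = 0: 1.2(1 - x*/435) = 0.00447·52.9, giving x* = 435·(1 - 0.197) = 349.
From dy/dt = 0: 0.00206·349 - 0.191 = 0.0405z*, so z* = 0.529/0.0405 = 13.

x* ≈ 349, y* ≈ 52.9, z* ≈ 13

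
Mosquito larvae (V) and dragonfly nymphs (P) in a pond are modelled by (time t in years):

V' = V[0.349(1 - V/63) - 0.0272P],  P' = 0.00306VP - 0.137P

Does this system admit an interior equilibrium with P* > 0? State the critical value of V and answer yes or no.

Threshold V = 44.8; K > 44.8, so yes, the predator persists.

The predator equation gives dP/dt > 0 only when V > 0.137/0.00306 = 44.8.
Without the predator, V → K = 63. Since 63 > 44.8, the predator can invade and persist.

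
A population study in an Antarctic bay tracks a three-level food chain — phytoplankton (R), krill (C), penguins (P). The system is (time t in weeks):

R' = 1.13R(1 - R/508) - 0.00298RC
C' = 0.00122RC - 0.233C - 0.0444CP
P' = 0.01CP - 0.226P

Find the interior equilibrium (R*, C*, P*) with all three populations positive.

R* ≈ 478, C* ≈ 22.6, P* ≈ 7.88

From dP/dt = 0: 0.01C* = 0.226, so C* = 22.6.
From dR/dt = 0: 1.13(1 - R*/508) = 0.00298·22.6, giving R* = 508·(1 - 0.0596) = 478.
From dC/dt = 0: 0.00122·478 - 0.233 = 0.0444P*, so P* = 0.35/0.0444 = 7.88.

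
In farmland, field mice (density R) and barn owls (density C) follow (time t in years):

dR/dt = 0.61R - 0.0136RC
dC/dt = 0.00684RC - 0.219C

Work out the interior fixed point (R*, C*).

R* ≈ 32, C* ≈ 44.9

Set dC/dt = 0 with C > 0: 0.00684R - 0.219 = 0, so R* = 0.219/0.00684 = 32.
Set dR/dt = 0 with R > 0: 0.61 - 0.0136C = 0, so C* = 0.61/0.0136 = 44.9.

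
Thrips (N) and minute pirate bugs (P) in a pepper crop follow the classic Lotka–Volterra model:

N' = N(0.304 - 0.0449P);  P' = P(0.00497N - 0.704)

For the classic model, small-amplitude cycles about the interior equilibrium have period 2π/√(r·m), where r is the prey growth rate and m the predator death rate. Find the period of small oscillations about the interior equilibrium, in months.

Here r = 0.304 and m = 0.704, so r·m = 0.214.
ω = √0.214 = 0.463 per month, hence T = 2π/ω ≈ 13.6 months.

T ≈ 13.6 months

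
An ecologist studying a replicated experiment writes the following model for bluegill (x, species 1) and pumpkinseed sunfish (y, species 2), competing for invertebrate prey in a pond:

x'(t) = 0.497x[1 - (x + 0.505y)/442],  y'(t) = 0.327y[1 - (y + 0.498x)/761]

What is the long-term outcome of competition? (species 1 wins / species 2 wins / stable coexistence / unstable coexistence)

Compare the nullcline intercepts: K1/α12 = 442/0.505 = 875 > K2 = 761; K2/α21 = 761/0.498 = 1530 > K1 = 442.
Since both inequalities hold, each species can invade when rare, so the interior equilibrium is stable.

stable coexistence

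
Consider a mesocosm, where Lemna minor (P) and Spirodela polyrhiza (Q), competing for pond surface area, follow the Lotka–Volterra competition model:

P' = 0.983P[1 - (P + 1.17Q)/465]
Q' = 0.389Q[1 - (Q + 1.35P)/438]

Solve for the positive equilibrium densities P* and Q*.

P* ≈ 81.9, Q* ≈ 327

Setting both brackets to zero gives the nullclines P + 1.17Q = 465 and 1.35P + Q = 438.
Substituting Q = 438 - 1.35P into the first: P(1 - 1.17·1.35) = 465 - 1.17·438.
So P* = -47.5/-0.579 = 81.9, and then Q* = 438 - 1.35·81.9 = 327.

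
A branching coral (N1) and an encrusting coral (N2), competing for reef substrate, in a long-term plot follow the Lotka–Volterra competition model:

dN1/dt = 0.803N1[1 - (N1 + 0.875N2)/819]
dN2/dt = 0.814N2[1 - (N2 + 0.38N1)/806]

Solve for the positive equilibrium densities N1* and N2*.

N1* ≈ 170, N2* ≈ 741

Setting both brackets to zero gives the nullclines N1 + 0.875N2 = 819 and 0.38N1 + N2 = 806.
Substituting N2 = 806 - 0.38N1 into the first: N1(1 - 0.875·0.38) = 819 - 0.875·806.
So N1* = 114/0.667 = 170, and then N2* = 806 - 0.38·170 = 741.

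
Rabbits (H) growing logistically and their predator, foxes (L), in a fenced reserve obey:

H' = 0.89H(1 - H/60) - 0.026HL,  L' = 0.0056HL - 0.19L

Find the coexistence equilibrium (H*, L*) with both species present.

H* ≈ 33.9, L* ≈ 14.9

From dL/dt = 0 with L > 0: 0.0056H* = 0.19, so H* = 33.9.
Substitute into dH/dt = 0: 0.89(1 - 33.9/60) = 0.026L*.
The bracket is 0.435, giving L* = 0.387/0.026 = 14.9.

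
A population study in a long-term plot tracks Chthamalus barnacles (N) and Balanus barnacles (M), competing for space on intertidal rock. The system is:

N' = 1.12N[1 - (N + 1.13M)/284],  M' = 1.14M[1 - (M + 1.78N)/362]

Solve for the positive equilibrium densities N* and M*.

Setting both brackets to zero gives the nullclines N + 1.13M = 284 and 1.78N + M = 362.
Substituting M = 362 - 1.78N into the first: N(1 - 1.13·1.78) = 284 - 1.13·362.
So N* = -125/-1.01 = 124, and then M* = 362 - 1.78·124 = 142.

N* ≈ 124, M* ≈ 142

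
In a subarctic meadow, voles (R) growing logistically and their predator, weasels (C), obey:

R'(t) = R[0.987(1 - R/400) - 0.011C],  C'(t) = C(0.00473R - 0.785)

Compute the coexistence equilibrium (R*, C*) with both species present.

From dC/dt = 0 with C > 0: 0.00473R* = 0.785, so R* = 166.
Substitute into dR/dt = 0: 0.987(1 - 166/400) = 0.011C*.
The bracket is 0.585, giving C* = 0.577/0.011 = 52.5.

R* ≈ 166, C* ≈ 52.5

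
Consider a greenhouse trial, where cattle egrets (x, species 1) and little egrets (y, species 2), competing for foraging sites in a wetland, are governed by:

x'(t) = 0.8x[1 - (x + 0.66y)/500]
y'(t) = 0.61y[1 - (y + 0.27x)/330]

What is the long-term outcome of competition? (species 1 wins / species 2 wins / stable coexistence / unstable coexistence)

Compare the nullcline intercepts: K1/α12 = 500/0.66 = 758 > K2 = 330; K2/α21 = 330/0.27 = 1220 > K1 = 500.
Since both inequalities hold, each species can invade when rare, so the interior equilibrium is stable.

stable coexistence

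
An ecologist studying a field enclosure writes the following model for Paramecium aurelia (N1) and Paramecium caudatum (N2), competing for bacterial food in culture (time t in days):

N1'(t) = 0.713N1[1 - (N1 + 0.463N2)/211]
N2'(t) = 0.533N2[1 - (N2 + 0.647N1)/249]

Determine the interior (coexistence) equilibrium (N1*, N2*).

Setting both brackets to zero gives the nullclines N1 + 0.463N2 = 211 and 0.647N1 + N2 = 249.
Substituting N2 = 249 - 0.647N1 into the first: N1(1 - 0.463·0.647) = 211 - 0.463·249.
So N1* = 95.7/0.7 = 137, and then N2* = 249 - 0.647·137 = 161.

N1* ≈ 137, N2* ≈ 161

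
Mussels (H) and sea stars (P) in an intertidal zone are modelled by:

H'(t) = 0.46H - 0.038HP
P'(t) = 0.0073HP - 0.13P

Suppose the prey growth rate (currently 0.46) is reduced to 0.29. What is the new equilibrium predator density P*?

At the interior fixed point, setting dH/dt = 0 with H > 0 fixes P* = (prey growth rate)/(HP coefficient) — independent of the other coefficients.
With the change, P* = 0.29/0.038 = 7.63; it falls from 12.1.

P* ≈ 7.63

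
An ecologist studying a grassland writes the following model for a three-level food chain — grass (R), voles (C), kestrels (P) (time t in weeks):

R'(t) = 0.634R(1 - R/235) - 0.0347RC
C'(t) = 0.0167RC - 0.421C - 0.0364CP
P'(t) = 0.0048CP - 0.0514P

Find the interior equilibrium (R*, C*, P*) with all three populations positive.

R* ≈ 97.3, C* ≈ 10.7, P* ≈ 33.1

From dP/dt = 0: 0.0048C* = 0.0514, so C* = 10.7.
From dR/dt = 0: 0.634(1 - R*/235) = 0.0347·10.7, giving R* = 235·(1 - 0.586) = 97.3.
From dC/dt = 0: 0.0167·97.3 - 0.421 = 0.0364P*, so P* = 1.2/0.0364 = 33.1.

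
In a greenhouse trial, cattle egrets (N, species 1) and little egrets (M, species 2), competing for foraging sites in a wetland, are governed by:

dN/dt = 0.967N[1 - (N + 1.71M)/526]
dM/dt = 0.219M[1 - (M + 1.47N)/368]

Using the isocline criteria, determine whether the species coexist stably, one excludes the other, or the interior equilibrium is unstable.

unstable coexistence (outcome depends on initial conditions)

Compare the nullcline intercepts: K1/α12 = 526/1.71 = 308 < K2 = 368; K2/α21 = 368/1.47 = 250 < K1 = 526.
Since both are reversed, neither can invade when rare; the interior point is a saddle.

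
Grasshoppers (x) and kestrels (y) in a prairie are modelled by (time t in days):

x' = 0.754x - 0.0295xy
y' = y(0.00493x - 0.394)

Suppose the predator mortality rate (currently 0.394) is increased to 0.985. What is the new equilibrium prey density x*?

x* ≈ 200

At the interior fixed point, setting dy/dt = 0 with y > 0 fixes x* = (predator death rate)/(xy coefficient) — independent of the other coefficients.
With the change, x* = 0.985/0.00493 = 200; it rises from 79.9.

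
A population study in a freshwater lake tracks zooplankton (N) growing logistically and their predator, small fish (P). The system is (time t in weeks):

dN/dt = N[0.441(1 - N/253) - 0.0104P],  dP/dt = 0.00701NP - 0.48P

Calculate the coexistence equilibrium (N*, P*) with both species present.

From dP/dt = 0 with P > 0: 0.00701N* = 0.48, so N* = 68.5.
Substitute into dN/dt = 0: 0.441(1 - 68.5/253) = 0.0104P*.
The bracket is 0.729, giving P* = 0.322/0.0104 = 30.9.

N* ≈ 68.5, P* ≈ 30.9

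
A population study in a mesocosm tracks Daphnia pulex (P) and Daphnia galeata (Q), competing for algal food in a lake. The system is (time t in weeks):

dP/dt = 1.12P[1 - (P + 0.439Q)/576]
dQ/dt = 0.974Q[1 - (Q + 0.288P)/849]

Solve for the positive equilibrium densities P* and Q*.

Setting both brackets to zero gives the nullclines P + 0.439Q = 576 and 0.288P + Q = 849.
Substituting Q = 849 - 0.288P into the first: P(1 - 0.439·0.288) = 576 - 0.439·849.
So P* = 203/0.874 = 233, and then Q* = 849 - 0.288·233 = 782.

P* ≈ 233, Q* ≈ 782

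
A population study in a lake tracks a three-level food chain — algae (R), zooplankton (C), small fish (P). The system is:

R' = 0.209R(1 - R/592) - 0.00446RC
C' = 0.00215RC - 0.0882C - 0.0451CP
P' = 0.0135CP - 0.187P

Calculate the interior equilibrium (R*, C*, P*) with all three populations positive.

From dP/dt = 0: 0.0135C* = 0.187, so C* = 13.9.
From dR/dt = 0: 0.209(1 - R*/592) = 0.00446·13.9, giving R* = 592·(1 - 0.296) = 417.
From dC/dt = 0: 0.00215·417 - 0.0882 = 0.0451P*, so P* = 0.808/0.0451 = 17.9.

R* ≈ 417, C* ≈ 13.9, P* ≈ 17.9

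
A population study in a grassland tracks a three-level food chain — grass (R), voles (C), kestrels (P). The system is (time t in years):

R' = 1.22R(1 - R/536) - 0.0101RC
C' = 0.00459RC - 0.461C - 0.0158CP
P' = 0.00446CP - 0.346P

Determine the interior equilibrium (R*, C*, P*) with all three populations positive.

From dP/dt = 0: 0.00446C* = 0.346, so C* = 77.6.
From dR/dt = 0: 1.22(1 - R*/536) = 0.0101·77.6, giving R* = 536·(1 - 0.642) = 192.
From dC/dt = 0: 0.00459·192 - 0.461 = 0.0158P*, so P* = 0.419/0.0158 = 26.5.

R* ≈ 192, C* ≈ 77.6, P* ≈ 26.5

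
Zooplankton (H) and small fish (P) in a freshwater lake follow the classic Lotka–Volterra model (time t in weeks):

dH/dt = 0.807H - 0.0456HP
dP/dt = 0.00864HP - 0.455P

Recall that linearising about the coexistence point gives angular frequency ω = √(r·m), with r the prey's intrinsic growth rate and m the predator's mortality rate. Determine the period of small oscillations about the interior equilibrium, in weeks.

Here r = 0.807 and m = 0.455, so r·m = 0.367.
ω = √0.367 = 0.606 per week, hence T = 2π/ω ≈ 10.4 weeks.

T ≈ 10.4 weeks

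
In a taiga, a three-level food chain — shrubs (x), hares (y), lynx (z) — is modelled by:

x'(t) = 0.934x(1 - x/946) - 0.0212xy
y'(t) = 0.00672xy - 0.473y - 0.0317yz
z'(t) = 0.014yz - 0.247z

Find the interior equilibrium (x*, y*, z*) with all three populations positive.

From dz/dt = 0: 0.014y* = 0.247, so y* = 17.6.
From dx/dt = 0: 0.934(1 - x*/946) = 0.0212·17.6, giving x* = 946·(1 - 0.4) = 567.
From dy/dt = 0: 0.00672·567 - 0.473 = 0.0317z*, so z* = 3.34/0.0317 = 105.

x* ≈ 567, y* ≈ 17.6, z* ≈ 105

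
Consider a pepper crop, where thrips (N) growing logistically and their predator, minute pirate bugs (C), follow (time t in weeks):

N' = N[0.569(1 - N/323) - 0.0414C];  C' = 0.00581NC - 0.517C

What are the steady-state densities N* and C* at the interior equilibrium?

From dC/dt = 0 with C > 0: 0.00581N* = 0.517, so N* = 89.
Substitute into dN/dt = 0: 0.569(1 - 89/323) = 0.0414C*.
The bracket is 0.725, giving C* = 0.412/0.0414 = 9.96.

N* ≈ 89, C* ≈ 9.96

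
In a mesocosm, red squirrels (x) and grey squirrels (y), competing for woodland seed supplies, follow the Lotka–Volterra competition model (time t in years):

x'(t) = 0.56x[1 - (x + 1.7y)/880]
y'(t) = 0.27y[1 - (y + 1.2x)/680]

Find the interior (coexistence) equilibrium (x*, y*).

Setting both brackets to zero gives the nullclines x + 1.7y = 880 and 1.2x + y = 680.
Substituting y = 680 - 1.2x into the first: x(1 - 1.7·1.2) = 880 - 1.7·680.
So x* = -276/-1.04 = 265, and then y* = 680 - 1.2·265 = 362.

x* ≈ 265, y* ≈ 362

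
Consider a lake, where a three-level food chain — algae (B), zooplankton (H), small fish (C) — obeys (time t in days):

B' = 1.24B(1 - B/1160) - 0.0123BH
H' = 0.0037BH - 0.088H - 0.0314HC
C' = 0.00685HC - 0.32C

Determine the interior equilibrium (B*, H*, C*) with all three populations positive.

B* ≈ 622, H* ≈ 46.7, C* ≈ 70.5

From dC/dt = 0: 0.00685H* = 0.32, so H* = 46.7.
From dB/dt = 0: 1.24(1 - B*/1160) = 0.0123·46.7, giving B* = 1160·(1 - 0.463) = 622.
From dH/dt = 0: 0.0037·622 - 0.088 = 0.0314C*, so C* = 2.22/0.0314 = 70.5.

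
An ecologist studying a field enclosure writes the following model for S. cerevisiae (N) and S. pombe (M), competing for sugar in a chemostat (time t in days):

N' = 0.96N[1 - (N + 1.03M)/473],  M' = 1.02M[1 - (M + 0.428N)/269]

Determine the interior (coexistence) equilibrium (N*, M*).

N* ≈ 350, M* ≈ 119

Setting both brackets to zero gives the nullclines N + 1.03M = 473 and 0.428N + M = 269.
Substituting M = 269 - 0.428N into the first: N(1 - 1.03·0.428) = 473 - 1.03·269.
So N* = 196/0.559 = 350, and then M* = 269 - 0.428·350 = 119.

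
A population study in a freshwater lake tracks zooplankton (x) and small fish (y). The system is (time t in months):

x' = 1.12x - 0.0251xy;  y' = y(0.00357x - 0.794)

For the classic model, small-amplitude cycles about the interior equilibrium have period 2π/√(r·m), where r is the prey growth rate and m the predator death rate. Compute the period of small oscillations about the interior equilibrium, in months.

T ≈ 6.66 months

Here r = 1.12 and m = 0.794, so r·m = 0.889.
ω = √0.889 = 0.943 per month, hence T = 2π/ω ≈ 6.66 months.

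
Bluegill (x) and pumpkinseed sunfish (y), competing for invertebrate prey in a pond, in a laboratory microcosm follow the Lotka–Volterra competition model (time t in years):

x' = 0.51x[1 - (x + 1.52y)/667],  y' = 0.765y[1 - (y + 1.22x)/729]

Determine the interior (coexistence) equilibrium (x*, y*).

x* ≈ 516, y* ≈ 99.2

Setting both brackets to zero gives the nullclines x + 1.52y = 667 and 1.22x + y = 729.
Substituting y = 729 - 1.22x into the first: x(1 - 1.52·1.22) = 667 - 1.52·729.
So x* = -441/-0.854 = 516, and then y* = 729 - 1.22·516 = 99.2.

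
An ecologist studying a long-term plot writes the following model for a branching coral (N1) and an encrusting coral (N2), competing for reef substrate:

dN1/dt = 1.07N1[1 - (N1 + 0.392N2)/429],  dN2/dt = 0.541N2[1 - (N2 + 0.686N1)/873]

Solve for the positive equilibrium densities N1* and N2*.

N1* ≈ 119, N2* ≈ 792

Setting both brackets to zero gives the nullclines N1 + 0.392N2 = 429 and 0.686N1 + N2 = 873.
Substituting N2 = 873 - 0.686N1 into the first: N1(1 - 0.392·0.686) = 429 - 0.392·873.
So N1* = 86.8/0.731 = 119, and then N2* = 873 - 0.686·119 = 792.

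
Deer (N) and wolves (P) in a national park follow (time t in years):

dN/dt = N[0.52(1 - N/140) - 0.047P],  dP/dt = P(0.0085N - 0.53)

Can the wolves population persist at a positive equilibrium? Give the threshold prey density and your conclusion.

The predator equation gives dP/dt > 0 only when N > 0.53/0.0085 = 62.4.
Without the predator, N → K = 140. Since 140 > 62.4, the predator can invade and persist.

Threshold N = 62.4; K > 62.4, so yes, the predator persists.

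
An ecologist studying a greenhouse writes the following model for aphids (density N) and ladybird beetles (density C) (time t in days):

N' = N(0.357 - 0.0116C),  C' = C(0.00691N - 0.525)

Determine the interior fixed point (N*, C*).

Set dC/dt = 0 with C > 0: 0.00691N - 0.525 = 0, so N* = 0.525/0.00691 = 76.
Set dN/dt = 0 with N > 0: 0.357 - 0.0116C = 0, so C* = 0.357/0.0116 = 30.8.

N* ≈ 76, C* ≈ 30.8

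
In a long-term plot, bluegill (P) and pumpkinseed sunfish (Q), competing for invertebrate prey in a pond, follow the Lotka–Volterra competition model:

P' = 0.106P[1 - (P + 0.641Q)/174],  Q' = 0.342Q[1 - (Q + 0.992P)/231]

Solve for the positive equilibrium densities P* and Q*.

Setting both brackets to zero gives the nullclines P + 0.641Q = 174 and 0.992P + Q = 231.
Substituting Q = 231 - 0.992P into the first: P(1 - 0.641·0.992) = 174 - 0.641·231.
So P* = 25.9/0.364 = 71.2, and then Q* = 231 - 0.992·71.2 = 160.

P* ≈ 71.2, Q* ≈ 160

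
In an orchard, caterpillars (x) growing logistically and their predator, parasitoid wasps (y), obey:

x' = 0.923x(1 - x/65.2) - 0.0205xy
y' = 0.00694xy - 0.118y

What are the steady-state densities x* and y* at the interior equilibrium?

x* ≈ 17, y* ≈ 33.3

From dy/dt = 0 with y > 0: 0.00694x* = 0.118, so x* = 17.
Substitute into dx/dt = 0: 0.923(1 - 17/65.2) = 0.0205y*.
The bracket is 0.739, giving y* = 0.682/0.0205 = 33.3.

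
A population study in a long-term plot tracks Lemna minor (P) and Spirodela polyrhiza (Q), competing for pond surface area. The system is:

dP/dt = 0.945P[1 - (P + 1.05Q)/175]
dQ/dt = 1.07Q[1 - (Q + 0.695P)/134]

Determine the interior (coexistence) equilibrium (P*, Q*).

Setting both brackets to zero gives the nullclines P + 1.05Q = 175 and 0.695P + Q = 134.
Substituting Q = 134 - 0.695P into the first: P(1 - 1.05·0.695) = 175 - 1.05·134.
So P* = 34.3/0.27 = 127, and then Q* = 134 - 0.695·127 = 45.8.

P* ≈ 127, Q* ≈ 45.8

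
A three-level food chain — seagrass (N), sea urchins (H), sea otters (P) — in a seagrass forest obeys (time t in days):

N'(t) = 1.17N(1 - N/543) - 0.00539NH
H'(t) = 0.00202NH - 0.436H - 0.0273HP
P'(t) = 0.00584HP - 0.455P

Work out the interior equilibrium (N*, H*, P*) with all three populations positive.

From dP/dt = 0: 0.00584H* = 0.455, so H* = 77.9.
From dN/dt = 0: 1.17(1 - N*/543) = 0.00539·77.9, giving N* = 543·(1 - 0.359) = 348.
From dH/dt = 0: 0.00202·348 - 0.436 = 0.0273P*, so P* = 0.267/0.0273 = 9.79.

N* ≈ 348, H* ≈ 77.9, P* ≈ 9.79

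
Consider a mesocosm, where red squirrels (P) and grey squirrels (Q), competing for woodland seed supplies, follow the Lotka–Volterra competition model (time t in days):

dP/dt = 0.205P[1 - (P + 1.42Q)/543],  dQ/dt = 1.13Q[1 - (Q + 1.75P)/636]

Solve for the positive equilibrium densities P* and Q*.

P* ≈ 243, Q* ≈ 212

Setting both brackets to zero gives the nullclines P + 1.42Q = 543 and 1.75P + Q = 636.
Substituting Q = 636 - 1.75P into the first: P(1 - 1.42·1.75) = 543 - 1.42·636.
So P* = -360/-1.48 = 243, and then Q* = 636 - 1.75·243 = 212.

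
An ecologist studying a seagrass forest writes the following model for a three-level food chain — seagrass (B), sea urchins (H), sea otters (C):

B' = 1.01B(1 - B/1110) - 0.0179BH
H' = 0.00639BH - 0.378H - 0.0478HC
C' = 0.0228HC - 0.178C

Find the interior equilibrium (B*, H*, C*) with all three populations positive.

B* ≈ 956, H* ≈ 7.81, C* ≈ 120

From dC/dt = 0: 0.0228H* = 0.178, so H* = 7.81.
From dB/dt = 0: 1.01(1 - B*/1110) = 0.0179·7.81, giving B* = 1110·(1 - 0.138) = 956.
From dH/dt = 0: 0.00639·956 - 0.378 = 0.0478C*, so C* = 5.73/0.0478 = 120.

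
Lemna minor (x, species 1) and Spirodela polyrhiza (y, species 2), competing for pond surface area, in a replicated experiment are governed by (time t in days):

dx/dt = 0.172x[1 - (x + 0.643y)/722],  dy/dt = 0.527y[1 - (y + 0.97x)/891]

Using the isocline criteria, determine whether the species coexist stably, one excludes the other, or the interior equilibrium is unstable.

stable coexistence

Compare the nullcline intercepts: K1/α12 = 722/0.643 = 1120 > K2 = 891; K2/α21 = 891/0.97 = 919 > K1 = 722.
Since both inequalities hold, each species can invade when rare, so the interior equilibrium is stable.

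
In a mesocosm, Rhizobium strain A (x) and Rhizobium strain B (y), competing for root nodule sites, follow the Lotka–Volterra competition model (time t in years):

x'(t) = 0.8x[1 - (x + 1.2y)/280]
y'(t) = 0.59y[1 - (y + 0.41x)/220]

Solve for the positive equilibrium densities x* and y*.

Setting both brackets to zero gives the nullclines x + 1.2y = 280 and 0.41x + y = 220.
Substituting y = 220 - 0.41x into the first: x(1 - 1.2·0.41) = 280 - 1.2·220.
So x* = 16/0.508 = 31.5, and then y* = 220 - 0.41·31.5 = 207.

x* ≈ 31.5, y* ≈ 207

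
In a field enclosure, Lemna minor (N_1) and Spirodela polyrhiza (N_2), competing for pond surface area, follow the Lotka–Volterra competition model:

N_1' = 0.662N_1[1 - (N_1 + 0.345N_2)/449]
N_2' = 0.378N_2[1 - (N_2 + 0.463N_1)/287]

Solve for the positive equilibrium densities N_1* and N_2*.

N_1* ≈ 417, N_2* ≈ 94.2

Setting both brackets to zero gives the nullclines N_1 + 0.345N_2 = 449 and 0.463N_1 + N_2 = 287.
Substituting N_2 = 287 - 0.463N_1 into the first: N_1(1 - 0.345·0.463) = 449 - 0.345·287.
So N_1* = 350/0.84 = 417, and then N_2* = 287 - 0.463·417 = 94.2.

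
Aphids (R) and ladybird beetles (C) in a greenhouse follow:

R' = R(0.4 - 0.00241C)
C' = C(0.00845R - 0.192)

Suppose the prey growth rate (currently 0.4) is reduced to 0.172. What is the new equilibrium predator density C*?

At the interior fixed point, setting dR/dt = 0 with R > 0 fixes C* = (prey growth rate)/(RC coefficient) — independent of the other coefficients.
With the change, C* = 0.172/0.00241 = 71.4; it falls from 166.

C* ≈ 71.4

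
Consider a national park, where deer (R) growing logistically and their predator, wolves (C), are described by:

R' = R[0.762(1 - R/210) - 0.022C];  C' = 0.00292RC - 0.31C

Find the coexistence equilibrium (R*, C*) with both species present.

R* ≈ 106, C* ≈ 17.1

From dC/dt = 0 with C > 0: 0.00292R* = 0.31, so R* = 106.
Substitute into dR/dt = 0: 0.762(1 - 106/210) = 0.022C*.
The bracket is 0.494, giving C* = 0.377/0.022 = 17.1.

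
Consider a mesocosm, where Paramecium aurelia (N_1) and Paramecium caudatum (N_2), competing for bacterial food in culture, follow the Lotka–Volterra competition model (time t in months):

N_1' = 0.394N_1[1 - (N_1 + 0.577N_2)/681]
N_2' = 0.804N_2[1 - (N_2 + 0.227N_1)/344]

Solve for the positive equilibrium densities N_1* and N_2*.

Setting both brackets to zero gives the nullclines N_1 + 0.577N_2 = 681 and 0.227N_1 + N_2 = 344.
Substituting N_2 = 344 - 0.227N_1 into the first: N_1(1 - 0.577·0.227) = 681 - 0.577·344.
So N_1* = 483/0.869 = 555, and then N_2* = 344 - 0.227·555 = 218.

N_1* ≈ 555, N_2* ≈ 218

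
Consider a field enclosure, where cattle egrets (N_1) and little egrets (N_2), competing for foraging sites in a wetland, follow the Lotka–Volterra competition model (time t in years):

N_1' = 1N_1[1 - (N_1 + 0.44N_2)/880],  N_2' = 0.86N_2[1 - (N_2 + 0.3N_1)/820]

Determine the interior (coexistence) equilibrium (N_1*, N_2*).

N_1* ≈ 598, N_2* ≈ 641

Setting both brackets to zero gives the nullclines N_1 + 0.44N_2 = 880 and 0.3N_1 + N_2 = 820.
Substituting N_2 = 820 - 0.3N_1 into the first: N_1(1 - 0.44·0.3) = 880 - 0.44·820.
So N_1* = 519/0.868 = 598, and then N_2* = 820 - 0.3·598 = 641.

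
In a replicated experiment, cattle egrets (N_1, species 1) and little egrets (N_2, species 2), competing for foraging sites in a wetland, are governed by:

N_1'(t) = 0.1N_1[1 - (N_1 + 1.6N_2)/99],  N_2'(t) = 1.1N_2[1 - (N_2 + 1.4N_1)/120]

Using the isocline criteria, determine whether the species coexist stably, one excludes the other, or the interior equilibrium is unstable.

Compare the nullcline intercepts: K1/α12 = 99/1.6 = 61.9 < K2 = 120; K2/α21 = 120/1.4 = 85.7 < K1 = 99.
Since both are reversed, neither can invade when rare; the interior point is a saddle.

unstable coexistence (outcome depends on initial conditions)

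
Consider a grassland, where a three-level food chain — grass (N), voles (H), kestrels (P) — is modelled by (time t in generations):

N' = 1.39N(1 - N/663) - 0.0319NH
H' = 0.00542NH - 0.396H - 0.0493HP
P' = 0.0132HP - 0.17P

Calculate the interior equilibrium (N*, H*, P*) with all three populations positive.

N* ≈ 467, H* ≈ 12.9, P* ≈ 43.3

From dP/dt = 0: 0.0132H* = 0.17, so H* = 12.9.
From dN/dt = 0: 1.39(1 - N*/663) = 0.0319·12.9, giving N* = 663·(1 - 0.296) = 467.
From dH/dt = 0: 0.00542·467 - 0.396 = 0.0493P*, so P* = 2.14/0.0493 = 43.3.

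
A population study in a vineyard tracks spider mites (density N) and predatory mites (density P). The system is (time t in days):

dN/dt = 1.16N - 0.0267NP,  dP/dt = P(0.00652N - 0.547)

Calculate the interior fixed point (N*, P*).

N* ≈ 83.9, P* ≈ 43.4

Set dP/dt = 0 with P > 0: 0.00652N - 0.547 = 0, so N* = 0.547/0.00652 = 83.9.
Set dN/dt = 0 with N > 0: 1.16 - 0.0267P = 0, so P* = 1.16/0.0267 = 43.4.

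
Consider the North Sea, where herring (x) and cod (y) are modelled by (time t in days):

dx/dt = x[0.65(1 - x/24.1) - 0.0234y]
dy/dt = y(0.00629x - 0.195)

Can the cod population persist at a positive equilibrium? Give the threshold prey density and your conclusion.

Threshold x = 31; K < 31, so no, the predator goes extinct.

The predator equation gives dy/dt > 0 only when x > 0.195/0.00629 = 31.
Without the predator, x → K = 24.1. Since 24.1 < 31, the predator cannot invade.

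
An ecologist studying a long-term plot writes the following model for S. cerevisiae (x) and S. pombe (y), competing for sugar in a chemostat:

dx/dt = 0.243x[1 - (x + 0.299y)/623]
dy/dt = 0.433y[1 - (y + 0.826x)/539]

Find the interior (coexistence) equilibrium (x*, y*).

Setting both brackets to zero gives the nullclines x + 0.299y = 623 and 0.826x + y = 539.
Substituting y = 539 - 0.826x into the first: x(1 - 0.299·0.826) = 623 - 0.299·539.
So x* = 462/0.753 = 613, and then y* = 539 - 0.826·613 = 32.4.

x* ≈ 613, y* ≈ 32.4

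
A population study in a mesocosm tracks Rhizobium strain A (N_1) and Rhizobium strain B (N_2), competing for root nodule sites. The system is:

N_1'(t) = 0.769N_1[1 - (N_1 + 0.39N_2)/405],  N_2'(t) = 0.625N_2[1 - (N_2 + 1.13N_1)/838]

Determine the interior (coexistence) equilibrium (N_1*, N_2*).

N_1* ≈ 140, N_2* ≈ 680

Setting both brackets to zero gives the nullclines N_1 + 0.39N_2 = 405 and 1.13N_1 + N_2 = 838.
Substituting N_2 = 838 - 1.13N_1 into the first: N_1(1 - 0.39·1.13) = 405 - 0.39·838.
So N_1* = 78.2/0.559 = 140, and then N_2* = 838 - 1.13·140 = 680.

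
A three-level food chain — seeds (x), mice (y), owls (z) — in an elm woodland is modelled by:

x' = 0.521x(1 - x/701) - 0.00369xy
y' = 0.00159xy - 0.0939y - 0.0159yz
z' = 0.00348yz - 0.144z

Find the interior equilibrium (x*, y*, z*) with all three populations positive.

From dz/dt = 0: 0.00348y* = 0.144, so y* = 41.4.
From dx/dt = 0: 0.521(1 - x*/701) = 0.00369·41.4, giving x* = 701·(1 - 0.293) = 496.
From dy/dt = 0: 0.00159·496 - 0.0939 = 0.0159z*, so z* = 0.694/0.0159 = 43.7.

x* ≈ 496, y* ≈ 41.4, z* ≈ 43.7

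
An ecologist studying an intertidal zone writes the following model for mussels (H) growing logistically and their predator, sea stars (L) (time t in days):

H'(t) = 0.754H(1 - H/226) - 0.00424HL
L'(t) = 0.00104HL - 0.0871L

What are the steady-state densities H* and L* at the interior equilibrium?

From dL/dt = 0 with L > 0: 0.00104H* = 0.0871, so H* = 83.8.
Substitute into dH/dt = 0: 0.754(1 - 83.8/226) = 0.00424L*.
The bracket is 0.629, giving L* = 0.475/0.00424 = 112.

H* ≈ 83.8, L* ≈ 112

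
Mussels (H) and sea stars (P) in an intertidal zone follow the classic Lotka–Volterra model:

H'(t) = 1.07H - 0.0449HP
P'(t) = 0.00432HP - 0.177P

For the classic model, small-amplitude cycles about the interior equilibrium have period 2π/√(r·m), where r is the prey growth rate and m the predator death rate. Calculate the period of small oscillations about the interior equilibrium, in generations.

Here r = 1.07 and m = 0.177, so r·m = 0.189.
ω = √0.189 = 0.435 per generation, hence T = 2π/ω ≈ 14.4 generations.

T ≈ 14.4 generations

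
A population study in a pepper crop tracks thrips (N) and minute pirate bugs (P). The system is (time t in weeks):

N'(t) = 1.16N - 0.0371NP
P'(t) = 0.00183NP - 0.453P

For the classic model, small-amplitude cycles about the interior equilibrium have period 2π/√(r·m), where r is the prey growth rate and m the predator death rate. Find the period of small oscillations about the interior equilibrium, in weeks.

T ≈ 8.67 weeks

Here r = 1.16 and m = 0.453, so r·m = 0.525.
ω = √0.525 = 0.725 per week, hence T = 2π/ω ≈ 8.67 weeks.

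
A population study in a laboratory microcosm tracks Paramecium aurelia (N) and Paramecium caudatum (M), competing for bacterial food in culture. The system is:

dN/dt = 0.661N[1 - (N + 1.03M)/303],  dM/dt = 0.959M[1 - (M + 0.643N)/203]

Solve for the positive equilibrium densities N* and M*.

N* ≈ 278, M* ≈ 24.2

Setting both brackets to zero gives the nullclines N + 1.03M = 303 and 0.643N + M = 203.
Substituting M = 203 - 0.643N into the first: N(1 - 1.03·0.643) = 303 - 1.03·203.
So N* = 93.9/0.338 = 278, and then M* = 203 - 0.643·278 = 24.2.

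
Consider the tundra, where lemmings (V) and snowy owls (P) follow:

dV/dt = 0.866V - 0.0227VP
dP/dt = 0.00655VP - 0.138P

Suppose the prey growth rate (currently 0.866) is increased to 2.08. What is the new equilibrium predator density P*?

At the interior fixed point, setting dV/dt = 0 with V > 0 fixes P* = (prey growth rate)/(VP coefficient) — independent of the other coefficients.
With the change, P* = 2.08/0.0227 = 91.6; it rises from 38.1.

P* ≈ 91.6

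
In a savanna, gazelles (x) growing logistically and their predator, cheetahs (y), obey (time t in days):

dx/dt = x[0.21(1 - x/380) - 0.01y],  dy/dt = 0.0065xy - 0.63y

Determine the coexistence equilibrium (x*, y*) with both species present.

From dy/dt = 0 with y > 0: 0.0065x* = 0.63, so x* = 96.9.
Substitute into dx/dt = 0: 0.21(1 - 96.9/380) = 0.01y*.
The bracket is 0.745, giving y* = 0.156/0.01 = 15.6.

x* ≈ 96.9, y* ≈ 15.6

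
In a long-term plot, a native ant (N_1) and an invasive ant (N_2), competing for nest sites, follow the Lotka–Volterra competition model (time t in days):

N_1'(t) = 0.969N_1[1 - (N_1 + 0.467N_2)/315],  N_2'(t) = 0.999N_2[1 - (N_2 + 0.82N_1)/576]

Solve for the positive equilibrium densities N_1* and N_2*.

N_1* ≈ 74.6, N_2* ≈ 515

Setting both brackets to zero gives the nullclines N_1 + 0.467N_2 = 315 and 0.82N_1 + N_2 = 576.
Substituting N_2 = 576 - 0.82N_1 into the first: N_1(1 - 0.467·0.82) = 315 - 0.467·576.
So N_1* = 46/0.617 = 74.6, and then N_2* = 576 - 0.82·74.6 = 515.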